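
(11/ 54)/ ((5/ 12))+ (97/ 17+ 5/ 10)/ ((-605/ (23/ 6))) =166457/ 370260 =0.45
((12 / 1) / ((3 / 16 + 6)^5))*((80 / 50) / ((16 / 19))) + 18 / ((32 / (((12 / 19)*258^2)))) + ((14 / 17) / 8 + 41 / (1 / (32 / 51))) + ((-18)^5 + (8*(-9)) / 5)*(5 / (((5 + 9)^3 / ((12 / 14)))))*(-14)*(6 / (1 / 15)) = 26285299910062423741363 / 7023949109224740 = 3742239.52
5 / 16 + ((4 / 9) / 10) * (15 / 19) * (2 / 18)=2597 / 8208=0.32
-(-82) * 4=328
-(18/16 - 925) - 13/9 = 66415/72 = 922.43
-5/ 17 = -0.29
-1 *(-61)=61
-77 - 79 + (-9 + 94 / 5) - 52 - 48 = -1231 / 5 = -246.20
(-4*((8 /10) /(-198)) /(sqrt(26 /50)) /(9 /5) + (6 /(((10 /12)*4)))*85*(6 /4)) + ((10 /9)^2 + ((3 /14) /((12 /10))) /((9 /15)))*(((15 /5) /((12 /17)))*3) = 40*sqrt(13) /11583 + 753083 /3024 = 249.05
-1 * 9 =-9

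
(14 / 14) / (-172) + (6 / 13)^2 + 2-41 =-1127629 / 29068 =-38.79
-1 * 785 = -785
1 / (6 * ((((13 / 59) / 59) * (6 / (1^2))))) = 3481 / 468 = 7.44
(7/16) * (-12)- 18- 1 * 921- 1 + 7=-3753/4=-938.25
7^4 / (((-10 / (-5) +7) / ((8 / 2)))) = 9604 / 9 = 1067.11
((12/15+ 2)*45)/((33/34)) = 129.82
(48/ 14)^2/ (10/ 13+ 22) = 936/ 1813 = 0.52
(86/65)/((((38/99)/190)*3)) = 2838/13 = 218.31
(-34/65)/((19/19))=-34/65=-0.52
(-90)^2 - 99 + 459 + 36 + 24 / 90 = 127444 / 15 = 8496.27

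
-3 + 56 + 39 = 92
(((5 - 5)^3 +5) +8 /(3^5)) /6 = 1223 /1458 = 0.84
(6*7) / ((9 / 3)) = 14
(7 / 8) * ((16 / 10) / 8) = 7 / 40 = 0.18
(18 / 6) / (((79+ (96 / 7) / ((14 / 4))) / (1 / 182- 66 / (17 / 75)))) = -18918543 / 1795846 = -10.53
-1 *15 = -15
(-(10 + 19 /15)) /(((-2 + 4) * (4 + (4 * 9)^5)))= -169 /1813985400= -0.00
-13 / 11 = -1.18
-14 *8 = -112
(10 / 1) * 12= 120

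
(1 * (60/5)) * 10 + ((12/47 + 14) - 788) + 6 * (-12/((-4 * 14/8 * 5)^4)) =-46108207134/70529375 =-653.74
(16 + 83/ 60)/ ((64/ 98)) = 51107/ 1920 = 26.62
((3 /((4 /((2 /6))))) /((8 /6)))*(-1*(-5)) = 15 /16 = 0.94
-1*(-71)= 71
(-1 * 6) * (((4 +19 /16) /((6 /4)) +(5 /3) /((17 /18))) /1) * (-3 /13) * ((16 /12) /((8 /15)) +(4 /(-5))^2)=1003701 /44200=22.71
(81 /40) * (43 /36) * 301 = 116487 /160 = 728.04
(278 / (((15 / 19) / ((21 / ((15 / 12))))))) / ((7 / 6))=126768 / 25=5070.72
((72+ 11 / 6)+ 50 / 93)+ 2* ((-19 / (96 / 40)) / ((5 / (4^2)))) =4409 / 186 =23.70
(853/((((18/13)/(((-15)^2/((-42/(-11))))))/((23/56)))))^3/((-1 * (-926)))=345031495017970678328125/96385771044864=3579693260.51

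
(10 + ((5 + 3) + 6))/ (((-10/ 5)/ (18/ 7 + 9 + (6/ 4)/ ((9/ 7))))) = -1070/ 7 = -152.86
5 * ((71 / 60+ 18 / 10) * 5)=895 / 12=74.58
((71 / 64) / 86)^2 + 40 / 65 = 242417661 / 393822208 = 0.62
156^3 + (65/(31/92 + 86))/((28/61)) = 3796417.64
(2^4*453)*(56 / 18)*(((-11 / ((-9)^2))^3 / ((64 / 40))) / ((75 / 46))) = -517727056 / 23914845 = -21.65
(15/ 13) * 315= 4725/ 13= 363.46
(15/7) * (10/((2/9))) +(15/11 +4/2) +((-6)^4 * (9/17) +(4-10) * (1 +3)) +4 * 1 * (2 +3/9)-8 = 763.24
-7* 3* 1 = -21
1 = 1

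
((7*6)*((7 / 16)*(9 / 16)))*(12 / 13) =9.54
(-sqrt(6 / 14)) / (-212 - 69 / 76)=76 * sqrt(21) / 113267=0.00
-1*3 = -3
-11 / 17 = -0.65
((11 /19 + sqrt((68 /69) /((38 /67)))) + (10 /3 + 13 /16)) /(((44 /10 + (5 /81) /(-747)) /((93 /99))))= 1.29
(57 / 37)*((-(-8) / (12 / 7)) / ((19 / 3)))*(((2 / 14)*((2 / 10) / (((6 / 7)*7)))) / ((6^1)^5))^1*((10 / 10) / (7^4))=1 / 3453982560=0.00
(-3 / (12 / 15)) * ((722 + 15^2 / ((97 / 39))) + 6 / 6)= -591795 / 194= -3050.49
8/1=8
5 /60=1 /12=0.08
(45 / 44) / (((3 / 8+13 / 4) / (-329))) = -29610 / 319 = -92.82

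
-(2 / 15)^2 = -4 / 225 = -0.02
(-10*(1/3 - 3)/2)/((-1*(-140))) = 0.10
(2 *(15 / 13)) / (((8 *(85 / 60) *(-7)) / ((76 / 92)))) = -855 / 35581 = -0.02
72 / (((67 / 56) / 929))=3745728 / 67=55906.39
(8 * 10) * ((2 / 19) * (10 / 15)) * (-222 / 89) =-23680 / 1691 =-14.00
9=9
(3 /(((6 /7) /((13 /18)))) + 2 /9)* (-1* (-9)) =99 /4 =24.75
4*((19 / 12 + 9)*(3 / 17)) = 127 / 17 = 7.47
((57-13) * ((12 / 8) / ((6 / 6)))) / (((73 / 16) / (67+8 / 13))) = 928224 / 949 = 978.11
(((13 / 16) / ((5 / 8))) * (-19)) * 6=-741 / 5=-148.20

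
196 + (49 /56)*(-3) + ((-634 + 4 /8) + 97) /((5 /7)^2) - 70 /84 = -515399 /600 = -859.00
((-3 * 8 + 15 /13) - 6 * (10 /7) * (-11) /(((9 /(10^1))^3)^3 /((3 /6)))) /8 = 12.35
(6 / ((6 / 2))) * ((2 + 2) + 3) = 14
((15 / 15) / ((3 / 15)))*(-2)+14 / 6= -23 / 3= -7.67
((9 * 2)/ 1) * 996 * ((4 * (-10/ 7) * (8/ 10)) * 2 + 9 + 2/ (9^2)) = -44488/ 21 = -2118.48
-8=-8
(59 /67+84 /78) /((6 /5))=8525 /5226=1.63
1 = 1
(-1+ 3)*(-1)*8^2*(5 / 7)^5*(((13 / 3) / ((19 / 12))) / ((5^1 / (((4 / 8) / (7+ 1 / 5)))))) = -2600000 / 2873997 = -0.90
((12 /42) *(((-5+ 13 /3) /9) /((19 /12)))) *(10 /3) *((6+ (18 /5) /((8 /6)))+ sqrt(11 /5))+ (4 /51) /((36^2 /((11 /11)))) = -851771 /2197692 - 32 *sqrt(55) /3591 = -0.45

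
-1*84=-84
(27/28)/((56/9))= 243/1568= 0.15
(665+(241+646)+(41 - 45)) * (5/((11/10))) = 77400/11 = 7036.36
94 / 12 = 47 / 6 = 7.83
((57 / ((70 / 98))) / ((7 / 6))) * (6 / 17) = 2052 / 85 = 24.14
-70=-70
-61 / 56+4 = 163 / 56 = 2.91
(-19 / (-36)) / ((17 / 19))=361 / 612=0.59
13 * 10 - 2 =128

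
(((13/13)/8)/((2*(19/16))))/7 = 1/133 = 0.01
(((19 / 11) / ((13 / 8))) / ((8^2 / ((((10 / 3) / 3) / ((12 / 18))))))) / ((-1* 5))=-19 / 3432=-0.01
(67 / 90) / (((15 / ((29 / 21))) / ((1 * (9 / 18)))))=1943 / 56700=0.03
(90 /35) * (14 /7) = 36 /7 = 5.14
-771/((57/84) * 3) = -7196/19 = -378.74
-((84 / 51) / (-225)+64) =-244772 / 3825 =-63.99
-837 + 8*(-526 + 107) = -4189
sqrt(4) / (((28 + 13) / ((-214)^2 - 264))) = 91064 / 41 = 2221.07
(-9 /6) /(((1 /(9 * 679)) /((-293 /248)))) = 5371569 /496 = 10829.78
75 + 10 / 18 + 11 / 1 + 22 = 977 / 9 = 108.56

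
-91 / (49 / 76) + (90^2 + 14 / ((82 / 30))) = 2285662 / 287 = 7963.98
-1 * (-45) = 45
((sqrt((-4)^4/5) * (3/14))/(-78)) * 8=-0.16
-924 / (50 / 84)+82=-36758 / 25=-1470.32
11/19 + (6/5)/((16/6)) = 391/380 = 1.03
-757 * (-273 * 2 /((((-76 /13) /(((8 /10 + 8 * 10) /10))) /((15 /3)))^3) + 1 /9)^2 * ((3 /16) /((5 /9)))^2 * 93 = -19598396628926512363217756821569 /75273409600000000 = -260362812486794.97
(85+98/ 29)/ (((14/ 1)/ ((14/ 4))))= 2563/ 116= 22.09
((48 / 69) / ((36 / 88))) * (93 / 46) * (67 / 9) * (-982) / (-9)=358972064 / 128547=2792.54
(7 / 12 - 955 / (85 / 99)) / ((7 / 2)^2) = -226789 / 2499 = -90.75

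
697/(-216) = -697/216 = -3.23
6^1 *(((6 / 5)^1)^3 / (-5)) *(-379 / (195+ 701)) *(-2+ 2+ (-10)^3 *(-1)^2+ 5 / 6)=-12269367 / 14000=-876.38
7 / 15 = 0.47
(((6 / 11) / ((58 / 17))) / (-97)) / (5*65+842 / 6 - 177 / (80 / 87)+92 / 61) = -746640 / 124283890049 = -0.00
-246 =-246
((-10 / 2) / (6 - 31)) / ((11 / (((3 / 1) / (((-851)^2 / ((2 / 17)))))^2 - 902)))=-136717031670195842 / 8336404370133895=-16.40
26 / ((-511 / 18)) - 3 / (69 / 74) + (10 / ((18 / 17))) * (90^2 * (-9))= -8091989078 / 11753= -688504.13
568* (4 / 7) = 2272 / 7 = 324.57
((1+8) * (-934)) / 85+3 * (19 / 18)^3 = -15758249 / 165240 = -95.37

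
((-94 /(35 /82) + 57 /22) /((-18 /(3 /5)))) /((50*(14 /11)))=167581 /1470000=0.11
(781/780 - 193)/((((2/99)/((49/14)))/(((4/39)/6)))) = -11531443/20280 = -568.61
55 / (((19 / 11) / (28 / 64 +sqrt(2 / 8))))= 9075 / 304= 29.85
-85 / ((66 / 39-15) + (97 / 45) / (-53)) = 2635425 / 413866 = 6.37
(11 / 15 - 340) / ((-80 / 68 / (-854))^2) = -268155089209 / 1500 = -178770059.47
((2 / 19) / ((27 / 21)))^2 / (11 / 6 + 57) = 0.00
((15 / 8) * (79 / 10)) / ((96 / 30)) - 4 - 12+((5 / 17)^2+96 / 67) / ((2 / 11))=-14943741 / 4956928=-3.01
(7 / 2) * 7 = 49 / 2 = 24.50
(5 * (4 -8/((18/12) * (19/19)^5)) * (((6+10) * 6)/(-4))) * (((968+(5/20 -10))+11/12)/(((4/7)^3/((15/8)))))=49349125/32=1542160.16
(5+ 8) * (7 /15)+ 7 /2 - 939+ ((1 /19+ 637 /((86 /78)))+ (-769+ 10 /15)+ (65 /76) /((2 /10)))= -54691297 /49020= -1115.69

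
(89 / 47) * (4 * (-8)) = -2848 / 47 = -60.60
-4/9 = -0.44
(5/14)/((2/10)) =25/14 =1.79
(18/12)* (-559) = -1677/2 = -838.50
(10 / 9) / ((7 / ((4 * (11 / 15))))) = 88 / 189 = 0.47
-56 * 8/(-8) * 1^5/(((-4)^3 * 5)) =-7/40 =-0.18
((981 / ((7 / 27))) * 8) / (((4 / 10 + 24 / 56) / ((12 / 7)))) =12713760 / 203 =62629.36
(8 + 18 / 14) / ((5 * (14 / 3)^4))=1053 / 268912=0.00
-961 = -961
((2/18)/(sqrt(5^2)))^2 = 1/2025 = 0.00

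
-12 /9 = -4 /3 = -1.33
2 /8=1 /4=0.25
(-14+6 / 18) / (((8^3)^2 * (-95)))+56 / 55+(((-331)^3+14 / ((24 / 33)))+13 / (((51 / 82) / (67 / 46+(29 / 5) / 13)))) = -11652993034213150507 / 321332183040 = -36264630.96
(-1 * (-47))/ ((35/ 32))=1504/ 35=42.97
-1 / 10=-0.10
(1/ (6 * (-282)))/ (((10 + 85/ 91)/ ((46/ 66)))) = -2093/ 55556820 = -0.00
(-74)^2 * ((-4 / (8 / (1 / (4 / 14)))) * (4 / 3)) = -38332 / 3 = -12777.33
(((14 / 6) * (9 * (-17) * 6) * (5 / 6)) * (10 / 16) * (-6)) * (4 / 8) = 26775 / 8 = 3346.88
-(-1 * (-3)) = -3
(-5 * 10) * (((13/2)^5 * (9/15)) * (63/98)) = -50124555/224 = -223770.33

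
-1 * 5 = -5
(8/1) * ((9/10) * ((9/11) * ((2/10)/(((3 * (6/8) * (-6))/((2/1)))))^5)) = -4096/30447140625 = -0.00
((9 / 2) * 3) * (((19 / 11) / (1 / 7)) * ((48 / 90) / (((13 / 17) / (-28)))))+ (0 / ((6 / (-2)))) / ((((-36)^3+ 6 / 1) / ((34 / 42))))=-3187.54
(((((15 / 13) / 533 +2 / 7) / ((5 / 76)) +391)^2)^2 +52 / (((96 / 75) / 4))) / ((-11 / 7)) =-15550541868.56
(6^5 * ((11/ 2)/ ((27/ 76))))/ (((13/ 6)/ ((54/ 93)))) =13001472/ 403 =32261.72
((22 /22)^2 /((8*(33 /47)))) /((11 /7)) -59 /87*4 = -72969 /28072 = -2.60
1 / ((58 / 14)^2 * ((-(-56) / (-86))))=-301 / 3364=-0.09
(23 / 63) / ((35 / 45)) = 23 / 49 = 0.47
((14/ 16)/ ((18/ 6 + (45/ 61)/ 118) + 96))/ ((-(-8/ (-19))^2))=-9094673/ 182437632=-0.05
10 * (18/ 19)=180/ 19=9.47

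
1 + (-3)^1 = -2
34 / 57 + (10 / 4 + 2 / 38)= 359 / 114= 3.15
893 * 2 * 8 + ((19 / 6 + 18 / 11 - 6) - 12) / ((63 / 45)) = 6596701 / 462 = 14278.57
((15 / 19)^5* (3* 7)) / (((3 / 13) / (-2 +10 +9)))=1174753125 / 2476099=474.44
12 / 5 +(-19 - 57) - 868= -4708 / 5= -941.60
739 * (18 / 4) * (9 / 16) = 59859 / 32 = 1870.59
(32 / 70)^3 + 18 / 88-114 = -214494901 / 1886500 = -113.70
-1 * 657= -657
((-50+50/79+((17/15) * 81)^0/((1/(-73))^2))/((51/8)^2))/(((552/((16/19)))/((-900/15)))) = -1067752960/89794323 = -11.89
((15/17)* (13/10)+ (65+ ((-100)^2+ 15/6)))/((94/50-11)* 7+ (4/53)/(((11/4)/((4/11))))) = -27442349275/173970316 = -157.74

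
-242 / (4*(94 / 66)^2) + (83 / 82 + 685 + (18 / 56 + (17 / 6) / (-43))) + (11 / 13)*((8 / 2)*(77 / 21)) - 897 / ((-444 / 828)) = 122820419144845 / 52450681556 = 2341.64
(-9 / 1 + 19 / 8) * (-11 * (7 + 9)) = 1166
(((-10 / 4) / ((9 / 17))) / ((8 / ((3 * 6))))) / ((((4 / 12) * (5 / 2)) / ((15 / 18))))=-85 / 8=-10.62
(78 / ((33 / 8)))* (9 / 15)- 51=-39.65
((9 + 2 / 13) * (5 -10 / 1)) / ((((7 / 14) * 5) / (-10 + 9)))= 238 / 13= 18.31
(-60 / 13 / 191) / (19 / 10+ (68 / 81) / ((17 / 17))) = -48600 / 5509777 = -0.01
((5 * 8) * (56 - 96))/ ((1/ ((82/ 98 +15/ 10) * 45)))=-8244000/ 49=-168244.90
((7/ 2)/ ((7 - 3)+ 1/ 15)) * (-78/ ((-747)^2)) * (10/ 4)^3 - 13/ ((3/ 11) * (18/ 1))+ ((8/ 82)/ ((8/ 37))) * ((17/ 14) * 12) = 102246535637/ 26050836168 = 3.92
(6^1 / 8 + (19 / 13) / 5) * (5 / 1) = 271 / 52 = 5.21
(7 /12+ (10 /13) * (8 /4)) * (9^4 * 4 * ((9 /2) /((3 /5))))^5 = 626844555043798688622328800.00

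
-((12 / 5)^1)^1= -12 / 5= -2.40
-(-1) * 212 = 212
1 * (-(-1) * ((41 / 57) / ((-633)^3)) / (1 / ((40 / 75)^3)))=-20992 / 48793251855375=-0.00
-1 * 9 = -9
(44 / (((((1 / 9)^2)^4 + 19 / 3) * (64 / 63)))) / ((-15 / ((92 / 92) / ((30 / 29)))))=-96123327993 / 218103387200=-0.44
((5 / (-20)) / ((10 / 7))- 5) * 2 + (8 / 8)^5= -187 / 20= -9.35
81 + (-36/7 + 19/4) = 2257/28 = 80.61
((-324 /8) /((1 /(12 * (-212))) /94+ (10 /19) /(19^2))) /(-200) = 8303683734 /59612525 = 139.29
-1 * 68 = -68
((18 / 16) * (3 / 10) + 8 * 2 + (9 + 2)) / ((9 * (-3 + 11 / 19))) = -4617 / 3680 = -1.25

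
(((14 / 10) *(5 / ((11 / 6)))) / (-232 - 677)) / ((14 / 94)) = -94 / 3333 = -0.03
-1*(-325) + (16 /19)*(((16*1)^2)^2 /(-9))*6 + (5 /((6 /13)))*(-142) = -722104 /19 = -38005.47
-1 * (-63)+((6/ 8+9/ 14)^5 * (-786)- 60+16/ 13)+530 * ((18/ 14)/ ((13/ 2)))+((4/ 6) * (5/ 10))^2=-4038678732427/ 1006806528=-4011.38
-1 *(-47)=47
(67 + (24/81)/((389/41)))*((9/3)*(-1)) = -704029/3501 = -201.09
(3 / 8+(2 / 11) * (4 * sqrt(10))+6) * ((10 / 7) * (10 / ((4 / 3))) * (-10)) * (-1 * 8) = 48000 * sqrt(10) / 77+38250 / 7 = 7435.58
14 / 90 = 7 / 45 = 0.16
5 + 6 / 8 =23 / 4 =5.75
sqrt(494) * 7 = 7 * sqrt(494) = 155.58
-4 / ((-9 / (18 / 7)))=8 / 7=1.14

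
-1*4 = -4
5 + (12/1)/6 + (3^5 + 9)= 259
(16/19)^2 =256/361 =0.71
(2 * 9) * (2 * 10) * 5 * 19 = 34200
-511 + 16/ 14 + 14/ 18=-32072/ 63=-509.08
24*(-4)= -96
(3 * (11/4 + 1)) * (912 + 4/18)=20525/2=10262.50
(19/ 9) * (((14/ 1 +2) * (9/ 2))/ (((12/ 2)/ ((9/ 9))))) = 76/ 3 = 25.33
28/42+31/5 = 103/15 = 6.87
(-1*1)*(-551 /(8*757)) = 0.09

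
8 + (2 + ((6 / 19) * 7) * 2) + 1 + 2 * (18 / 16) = 1343 / 76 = 17.67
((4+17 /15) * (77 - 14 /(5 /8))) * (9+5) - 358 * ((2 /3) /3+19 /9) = 231644 /75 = 3088.59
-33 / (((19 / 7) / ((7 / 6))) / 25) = -354.61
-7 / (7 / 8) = -8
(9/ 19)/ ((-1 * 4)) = -9/ 76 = -0.12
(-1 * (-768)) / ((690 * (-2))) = -64 / 115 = -0.56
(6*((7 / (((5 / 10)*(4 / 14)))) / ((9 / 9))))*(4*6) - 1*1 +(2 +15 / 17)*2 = 120033 / 17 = 7060.76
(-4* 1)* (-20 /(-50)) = -8 /5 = -1.60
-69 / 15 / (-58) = 23 / 290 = 0.08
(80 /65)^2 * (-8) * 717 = -1468416 /169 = -8688.85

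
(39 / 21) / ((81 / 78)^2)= 8788 / 5103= 1.72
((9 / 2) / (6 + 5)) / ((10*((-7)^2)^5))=9 / 62144554780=0.00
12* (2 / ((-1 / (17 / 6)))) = -68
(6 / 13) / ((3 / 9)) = 18 / 13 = 1.38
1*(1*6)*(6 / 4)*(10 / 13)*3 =270 / 13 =20.77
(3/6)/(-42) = -1/84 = -0.01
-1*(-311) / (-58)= -311 / 58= -5.36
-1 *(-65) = 65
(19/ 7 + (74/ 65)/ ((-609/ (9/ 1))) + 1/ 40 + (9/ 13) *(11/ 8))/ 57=0.06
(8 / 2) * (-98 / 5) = -392 / 5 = -78.40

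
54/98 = 27/49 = 0.55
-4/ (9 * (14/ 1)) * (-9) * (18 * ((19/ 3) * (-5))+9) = -1122/ 7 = -160.29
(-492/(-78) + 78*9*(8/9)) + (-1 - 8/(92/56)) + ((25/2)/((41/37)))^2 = 1511249743/2010476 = 751.69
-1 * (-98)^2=-9604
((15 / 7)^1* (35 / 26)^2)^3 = 18087890625 / 308915776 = 58.55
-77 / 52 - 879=-45785 / 52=-880.48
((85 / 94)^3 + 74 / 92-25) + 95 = 1366730919 / 19103432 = 71.54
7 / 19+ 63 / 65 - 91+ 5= -104558 / 1235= -84.66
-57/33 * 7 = -133/11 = -12.09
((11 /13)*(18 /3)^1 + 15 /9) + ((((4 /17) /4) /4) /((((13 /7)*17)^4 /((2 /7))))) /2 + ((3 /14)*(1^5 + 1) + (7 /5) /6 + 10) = 98817171423067 /5677355008780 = 17.41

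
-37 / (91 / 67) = -2479 / 91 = -27.24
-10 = -10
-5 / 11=-0.45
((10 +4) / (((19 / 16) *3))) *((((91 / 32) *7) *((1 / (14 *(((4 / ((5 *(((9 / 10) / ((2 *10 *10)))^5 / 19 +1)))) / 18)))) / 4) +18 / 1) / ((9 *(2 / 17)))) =7133907200000213147207 / 73932800000000000000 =96.49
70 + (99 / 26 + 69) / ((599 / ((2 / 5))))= 2727343 / 38935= 70.05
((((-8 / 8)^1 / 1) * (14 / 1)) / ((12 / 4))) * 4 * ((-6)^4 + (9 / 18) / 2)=-72590 / 3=-24196.67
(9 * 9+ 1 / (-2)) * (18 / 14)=103.50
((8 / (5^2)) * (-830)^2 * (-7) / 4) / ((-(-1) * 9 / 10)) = -3857840 / 9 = -428648.89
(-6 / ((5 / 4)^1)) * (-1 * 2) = 48 / 5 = 9.60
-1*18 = -18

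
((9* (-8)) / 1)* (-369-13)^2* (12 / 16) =-7879896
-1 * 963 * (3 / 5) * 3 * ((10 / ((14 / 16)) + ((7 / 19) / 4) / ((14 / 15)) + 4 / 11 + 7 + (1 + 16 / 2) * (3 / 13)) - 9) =-20745.01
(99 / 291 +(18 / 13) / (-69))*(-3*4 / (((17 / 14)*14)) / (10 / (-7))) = 77994 / 493051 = 0.16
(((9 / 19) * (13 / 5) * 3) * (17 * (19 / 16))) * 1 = 5967 / 80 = 74.59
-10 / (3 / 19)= -190 / 3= -63.33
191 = 191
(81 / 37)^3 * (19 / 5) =10097379 / 253265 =39.87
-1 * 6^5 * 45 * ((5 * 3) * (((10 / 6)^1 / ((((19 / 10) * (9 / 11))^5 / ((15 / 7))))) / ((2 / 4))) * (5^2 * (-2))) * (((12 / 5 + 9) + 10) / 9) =689298280000000000 / 1403948133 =490971328.50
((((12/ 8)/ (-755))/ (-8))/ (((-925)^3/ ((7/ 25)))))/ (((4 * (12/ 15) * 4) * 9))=-7/ 9178323600000000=-0.00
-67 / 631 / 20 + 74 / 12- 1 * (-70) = 2883469 / 37860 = 76.16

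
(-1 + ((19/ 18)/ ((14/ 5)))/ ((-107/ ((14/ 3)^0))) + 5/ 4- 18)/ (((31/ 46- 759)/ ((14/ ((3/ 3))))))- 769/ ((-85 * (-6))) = -6739093207/ 5710695930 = -1.18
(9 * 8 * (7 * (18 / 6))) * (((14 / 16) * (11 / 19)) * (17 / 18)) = 27489 / 38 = 723.39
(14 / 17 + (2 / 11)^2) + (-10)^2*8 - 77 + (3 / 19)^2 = 537537766 / 742577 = 723.88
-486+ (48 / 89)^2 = -3847302 / 7921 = -485.71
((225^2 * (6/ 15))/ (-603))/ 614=-0.05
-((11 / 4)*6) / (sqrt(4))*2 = -33 / 2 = -16.50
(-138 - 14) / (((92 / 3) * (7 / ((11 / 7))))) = -1254 / 1127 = -1.11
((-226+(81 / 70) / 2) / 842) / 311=-31559 / 36660680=-0.00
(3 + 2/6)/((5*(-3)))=-0.22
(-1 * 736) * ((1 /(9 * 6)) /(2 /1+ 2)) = -92 /27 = -3.41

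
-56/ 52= -14/ 13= -1.08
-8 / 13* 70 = -560 / 13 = -43.08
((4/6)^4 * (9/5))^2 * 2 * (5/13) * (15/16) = 0.09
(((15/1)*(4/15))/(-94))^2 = 4/2209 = 0.00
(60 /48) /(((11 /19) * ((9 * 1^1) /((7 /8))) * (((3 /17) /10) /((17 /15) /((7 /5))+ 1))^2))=2207.09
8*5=40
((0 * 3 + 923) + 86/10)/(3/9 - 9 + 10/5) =-6987/50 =-139.74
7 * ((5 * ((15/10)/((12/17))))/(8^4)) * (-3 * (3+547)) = -490875/16384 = -29.96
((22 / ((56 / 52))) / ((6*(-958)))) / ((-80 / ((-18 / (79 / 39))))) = -16731 / 42381920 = -0.00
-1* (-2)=2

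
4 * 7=28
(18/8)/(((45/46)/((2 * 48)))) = 1104/5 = 220.80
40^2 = 1600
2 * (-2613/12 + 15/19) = -16489/38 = -433.92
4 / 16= 1 / 4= 0.25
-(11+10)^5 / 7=-583443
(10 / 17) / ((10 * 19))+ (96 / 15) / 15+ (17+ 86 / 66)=4991821 / 266475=18.73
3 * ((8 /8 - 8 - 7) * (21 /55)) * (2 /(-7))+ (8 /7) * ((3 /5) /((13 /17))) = 5484 /1001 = 5.48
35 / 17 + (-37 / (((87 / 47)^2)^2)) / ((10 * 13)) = 257599093201 / 126610371810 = 2.03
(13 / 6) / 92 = 13 / 552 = 0.02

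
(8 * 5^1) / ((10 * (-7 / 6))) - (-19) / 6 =-11 / 42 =-0.26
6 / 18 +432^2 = 559873 / 3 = 186624.33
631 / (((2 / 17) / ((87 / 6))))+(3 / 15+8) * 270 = 319939 / 4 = 79984.75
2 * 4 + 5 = 13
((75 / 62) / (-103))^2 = 5625 / 40780996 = 0.00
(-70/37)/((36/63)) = -245/74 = -3.31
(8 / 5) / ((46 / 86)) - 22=-2186 / 115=-19.01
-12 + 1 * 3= -9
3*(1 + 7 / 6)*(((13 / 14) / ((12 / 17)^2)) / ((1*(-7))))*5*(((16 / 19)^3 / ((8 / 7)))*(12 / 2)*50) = -1356.33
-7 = -7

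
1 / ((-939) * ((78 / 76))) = -38 / 36621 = -0.00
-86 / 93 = -0.92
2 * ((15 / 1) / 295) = 6 / 59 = 0.10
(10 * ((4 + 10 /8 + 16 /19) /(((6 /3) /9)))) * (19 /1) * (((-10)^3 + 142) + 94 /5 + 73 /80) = -279451521 /64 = -4366430.02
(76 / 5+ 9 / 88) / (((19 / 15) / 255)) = 5150745 / 1672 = 3080.59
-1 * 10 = -10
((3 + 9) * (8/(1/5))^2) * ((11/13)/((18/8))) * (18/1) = 1689600/13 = 129969.23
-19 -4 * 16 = -83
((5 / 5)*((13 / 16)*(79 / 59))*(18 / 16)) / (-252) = -1027 / 211456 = -0.00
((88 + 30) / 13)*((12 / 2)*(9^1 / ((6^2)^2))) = 59 / 156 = 0.38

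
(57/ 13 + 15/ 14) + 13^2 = 31751/ 182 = 174.46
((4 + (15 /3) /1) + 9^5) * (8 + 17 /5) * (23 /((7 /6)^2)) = 2787301368 /245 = 11376740.28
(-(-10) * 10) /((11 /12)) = 1200 /11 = 109.09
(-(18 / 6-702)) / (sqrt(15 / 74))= 233*sqrt(1110) / 5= 1552.56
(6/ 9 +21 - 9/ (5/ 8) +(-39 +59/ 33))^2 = 896.73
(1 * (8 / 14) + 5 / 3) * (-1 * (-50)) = 111.90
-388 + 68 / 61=-23600 / 61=-386.89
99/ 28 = 3.54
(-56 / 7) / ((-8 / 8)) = 8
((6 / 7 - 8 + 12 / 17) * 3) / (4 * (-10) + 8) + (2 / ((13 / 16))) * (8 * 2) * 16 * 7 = 109197913 / 24752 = 4411.68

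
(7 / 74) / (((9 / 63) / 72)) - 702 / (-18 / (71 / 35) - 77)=969174 / 17353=55.85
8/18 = 4/9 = 0.44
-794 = -794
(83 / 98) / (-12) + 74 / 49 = 1693 / 1176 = 1.44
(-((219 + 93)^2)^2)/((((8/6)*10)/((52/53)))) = -184779159552/265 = -697279847.37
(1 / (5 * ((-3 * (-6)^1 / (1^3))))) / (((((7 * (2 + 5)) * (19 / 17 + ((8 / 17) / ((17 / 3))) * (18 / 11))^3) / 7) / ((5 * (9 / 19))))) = 32127104339 / 16833197302250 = 0.00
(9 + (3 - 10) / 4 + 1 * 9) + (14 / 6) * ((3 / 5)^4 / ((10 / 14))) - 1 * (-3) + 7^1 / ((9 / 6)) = 912751 / 37500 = 24.34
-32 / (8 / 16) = -64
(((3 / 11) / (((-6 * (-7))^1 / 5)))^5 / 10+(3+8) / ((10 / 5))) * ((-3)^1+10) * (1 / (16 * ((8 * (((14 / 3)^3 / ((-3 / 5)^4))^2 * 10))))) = 4557155581832346441 / 93169502877079552000000000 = 0.00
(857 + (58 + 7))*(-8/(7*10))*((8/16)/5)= -1844/175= -10.54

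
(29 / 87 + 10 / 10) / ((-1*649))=-4 / 1947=-0.00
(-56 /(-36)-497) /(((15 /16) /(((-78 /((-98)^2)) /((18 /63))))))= 676 /45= 15.02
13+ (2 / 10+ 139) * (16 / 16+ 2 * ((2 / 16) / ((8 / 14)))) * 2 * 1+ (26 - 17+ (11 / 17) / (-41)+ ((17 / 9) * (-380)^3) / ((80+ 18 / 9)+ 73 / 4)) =-12998256594992 / 12577365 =-1033464.21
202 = 202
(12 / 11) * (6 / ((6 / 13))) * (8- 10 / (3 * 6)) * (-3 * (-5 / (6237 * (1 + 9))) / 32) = 871 / 1097712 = 0.00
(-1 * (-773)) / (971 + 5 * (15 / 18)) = 4638 / 5851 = 0.79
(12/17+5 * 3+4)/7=335/119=2.82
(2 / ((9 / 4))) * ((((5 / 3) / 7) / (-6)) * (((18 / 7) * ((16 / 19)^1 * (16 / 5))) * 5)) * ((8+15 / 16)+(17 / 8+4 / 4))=-123520 / 8379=-14.74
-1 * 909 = -909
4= 4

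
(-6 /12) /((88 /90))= -45 /88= -0.51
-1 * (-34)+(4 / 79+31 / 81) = 220339 / 6399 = 34.43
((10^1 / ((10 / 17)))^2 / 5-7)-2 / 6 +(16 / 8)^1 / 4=1529 / 30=50.97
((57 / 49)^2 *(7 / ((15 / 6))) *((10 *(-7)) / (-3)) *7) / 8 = 77.36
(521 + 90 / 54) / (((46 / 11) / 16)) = 137984 / 69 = 1999.77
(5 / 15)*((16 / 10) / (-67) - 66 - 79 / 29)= -222629 / 9715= -22.92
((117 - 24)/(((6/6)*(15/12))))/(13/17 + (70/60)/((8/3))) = 33728/545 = 61.89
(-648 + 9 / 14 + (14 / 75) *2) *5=-679333 / 210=-3234.92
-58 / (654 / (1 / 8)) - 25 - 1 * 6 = -81125 / 2616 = -31.01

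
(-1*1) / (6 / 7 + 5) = -7 / 41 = -0.17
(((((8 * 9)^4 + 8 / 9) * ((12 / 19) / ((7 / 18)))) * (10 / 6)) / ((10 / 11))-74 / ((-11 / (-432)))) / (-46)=-58529134432 / 33649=-1739401.90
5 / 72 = 0.07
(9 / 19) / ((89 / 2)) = 18 / 1691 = 0.01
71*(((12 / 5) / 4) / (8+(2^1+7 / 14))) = 142 / 35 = 4.06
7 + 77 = 84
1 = 1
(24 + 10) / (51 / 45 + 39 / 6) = 1020 / 229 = 4.45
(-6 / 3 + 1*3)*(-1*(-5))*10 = 50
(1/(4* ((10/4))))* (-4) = -2/5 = -0.40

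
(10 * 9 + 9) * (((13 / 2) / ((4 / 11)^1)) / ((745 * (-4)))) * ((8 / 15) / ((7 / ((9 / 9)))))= -4719 / 104300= -0.05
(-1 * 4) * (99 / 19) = -396 / 19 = -20.84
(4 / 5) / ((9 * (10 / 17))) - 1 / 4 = -89 / 900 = -0.10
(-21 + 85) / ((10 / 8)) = 256 / 5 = 51.20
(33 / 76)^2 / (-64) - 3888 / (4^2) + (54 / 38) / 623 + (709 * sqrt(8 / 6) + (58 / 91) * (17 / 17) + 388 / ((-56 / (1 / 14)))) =-5089667011509 / 20957361152 + 1418 * sqrt(3) / 3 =575.82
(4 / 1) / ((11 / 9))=3.27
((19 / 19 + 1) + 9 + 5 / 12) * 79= 10823 / 12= 901.92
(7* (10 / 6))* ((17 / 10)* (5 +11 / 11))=119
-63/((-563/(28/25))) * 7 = 0.88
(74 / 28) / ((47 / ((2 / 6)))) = 37 / 1974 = 0.02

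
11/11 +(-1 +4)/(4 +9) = 16/13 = 1.23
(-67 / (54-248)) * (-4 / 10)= -0.14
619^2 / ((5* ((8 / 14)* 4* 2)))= 2682127 / 160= 16763.29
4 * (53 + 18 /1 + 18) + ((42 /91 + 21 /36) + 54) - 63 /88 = 410.33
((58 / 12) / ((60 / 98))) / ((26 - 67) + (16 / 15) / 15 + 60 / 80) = -7105 / 36161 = -0.20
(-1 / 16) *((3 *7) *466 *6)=-14679 / 4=-3669.75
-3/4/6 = -1/8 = -0.12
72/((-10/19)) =-136.80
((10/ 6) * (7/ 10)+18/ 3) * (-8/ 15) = -172/ 45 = -3.82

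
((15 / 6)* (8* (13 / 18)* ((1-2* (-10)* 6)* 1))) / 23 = 15730 / 207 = 75.99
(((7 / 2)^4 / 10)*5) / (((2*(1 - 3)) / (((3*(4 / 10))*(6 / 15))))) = -7203 / 800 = -9.00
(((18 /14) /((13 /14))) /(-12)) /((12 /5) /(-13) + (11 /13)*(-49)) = 15 /5414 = 0.00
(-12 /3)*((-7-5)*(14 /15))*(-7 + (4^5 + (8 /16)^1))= 45584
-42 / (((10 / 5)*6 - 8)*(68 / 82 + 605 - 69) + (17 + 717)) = -287 / 19689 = -0.01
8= 8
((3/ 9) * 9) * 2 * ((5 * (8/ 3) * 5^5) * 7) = 1750000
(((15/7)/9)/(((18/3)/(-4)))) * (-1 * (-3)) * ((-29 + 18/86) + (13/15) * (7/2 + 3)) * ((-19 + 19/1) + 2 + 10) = 119492/903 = 132.33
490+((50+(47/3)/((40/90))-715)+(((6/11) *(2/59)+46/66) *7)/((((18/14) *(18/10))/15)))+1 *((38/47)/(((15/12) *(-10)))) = -26524416901/247074300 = -107.35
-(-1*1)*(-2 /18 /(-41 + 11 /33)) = 1 /366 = 0.00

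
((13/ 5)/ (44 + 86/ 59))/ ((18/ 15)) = 767/ 16092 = 0.05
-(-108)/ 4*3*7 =567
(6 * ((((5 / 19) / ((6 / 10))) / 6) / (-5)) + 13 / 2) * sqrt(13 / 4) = 731 * sqrt(13) / 228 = 11.56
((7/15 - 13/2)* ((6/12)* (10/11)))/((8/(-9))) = 543/176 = 3.09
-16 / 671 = -0.02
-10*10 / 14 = -50 / 7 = -7.14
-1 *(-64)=64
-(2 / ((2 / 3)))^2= -9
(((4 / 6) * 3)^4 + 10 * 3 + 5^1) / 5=51 / 5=10.20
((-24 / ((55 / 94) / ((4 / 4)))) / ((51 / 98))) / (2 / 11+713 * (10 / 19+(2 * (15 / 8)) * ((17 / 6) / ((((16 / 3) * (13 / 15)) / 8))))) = -41606656 / 7119495195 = -0.01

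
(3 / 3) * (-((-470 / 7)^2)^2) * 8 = -162588288.21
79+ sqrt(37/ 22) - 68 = sqrt(814)/ 22+ 11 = 12.30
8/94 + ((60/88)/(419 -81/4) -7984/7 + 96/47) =-1314286958/1154461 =-1138.44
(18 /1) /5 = 18 /5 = 3.60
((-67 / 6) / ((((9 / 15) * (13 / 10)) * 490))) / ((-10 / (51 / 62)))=1139 / 473928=0.00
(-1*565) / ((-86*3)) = 565 / 258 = 2.19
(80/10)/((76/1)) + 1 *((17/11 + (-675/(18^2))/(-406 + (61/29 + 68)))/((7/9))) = 2.10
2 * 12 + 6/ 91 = 24.07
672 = 672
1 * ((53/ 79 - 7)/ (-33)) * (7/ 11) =3500/ 28677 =0.12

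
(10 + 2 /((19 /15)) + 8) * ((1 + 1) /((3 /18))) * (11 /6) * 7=57288 /19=3015.16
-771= -771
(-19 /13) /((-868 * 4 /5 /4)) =95 /11284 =0.01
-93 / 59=-1.58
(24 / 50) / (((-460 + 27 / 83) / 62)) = -0.06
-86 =-86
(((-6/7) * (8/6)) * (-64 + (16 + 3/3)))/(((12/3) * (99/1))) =94/693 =0.14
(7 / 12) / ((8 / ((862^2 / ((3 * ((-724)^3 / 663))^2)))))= 63509271007 / 3456548371865370624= 0.00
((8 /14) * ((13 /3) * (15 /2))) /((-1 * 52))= -5 /14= -0.36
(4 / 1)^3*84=5376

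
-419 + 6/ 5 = -2089/ 5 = -417.80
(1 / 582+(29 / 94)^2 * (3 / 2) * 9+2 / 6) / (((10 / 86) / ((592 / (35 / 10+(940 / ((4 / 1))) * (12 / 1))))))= 17672312516 / 6049998155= 2.92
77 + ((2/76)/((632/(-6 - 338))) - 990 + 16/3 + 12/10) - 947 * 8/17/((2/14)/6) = -15022106023/765510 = -19623.66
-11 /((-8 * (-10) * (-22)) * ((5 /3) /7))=21 /800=0.03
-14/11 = -1.27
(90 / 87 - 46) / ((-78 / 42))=9128 / 377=24.21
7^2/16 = 49/16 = 3.06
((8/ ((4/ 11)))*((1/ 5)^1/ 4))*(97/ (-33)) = -97/ 30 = -3.23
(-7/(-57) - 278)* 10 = -158390/57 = -2778.77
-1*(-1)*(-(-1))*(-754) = -754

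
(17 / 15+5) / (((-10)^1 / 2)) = -92 / 75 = -1.23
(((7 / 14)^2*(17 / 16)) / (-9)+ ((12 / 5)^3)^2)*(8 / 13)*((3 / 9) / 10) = 3.92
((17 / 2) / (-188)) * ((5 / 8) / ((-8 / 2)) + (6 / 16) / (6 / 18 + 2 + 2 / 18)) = 0.00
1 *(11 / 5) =11 / 5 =2.20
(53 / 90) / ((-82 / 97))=-5141 / 7380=-0.70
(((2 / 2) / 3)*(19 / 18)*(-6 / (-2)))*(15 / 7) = 2.26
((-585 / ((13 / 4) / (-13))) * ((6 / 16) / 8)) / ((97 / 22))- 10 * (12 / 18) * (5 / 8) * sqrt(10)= 19305 / 776- 25 * sqrt(10) / 6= 11.70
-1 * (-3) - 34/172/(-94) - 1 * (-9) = 97025/8084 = 12.00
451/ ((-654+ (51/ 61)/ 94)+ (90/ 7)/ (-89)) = -1611099182/ 2336756715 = -0.69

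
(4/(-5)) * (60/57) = -0.84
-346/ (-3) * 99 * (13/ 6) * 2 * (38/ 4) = 470041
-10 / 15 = -2 / 3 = -0.67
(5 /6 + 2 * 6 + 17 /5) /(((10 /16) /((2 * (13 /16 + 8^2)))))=3366.79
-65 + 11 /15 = -964 /15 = -64.27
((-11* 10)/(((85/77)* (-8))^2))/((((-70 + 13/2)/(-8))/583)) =-38022677/367030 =-103.60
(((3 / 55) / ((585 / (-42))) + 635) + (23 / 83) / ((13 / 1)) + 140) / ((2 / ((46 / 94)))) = 2644620937 / 13946075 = 189.63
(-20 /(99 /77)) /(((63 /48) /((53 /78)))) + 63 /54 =-14503 /2106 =-6.89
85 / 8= 10.62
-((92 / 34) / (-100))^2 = -529 / 722500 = -0.00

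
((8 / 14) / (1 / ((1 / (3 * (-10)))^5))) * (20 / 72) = -1 / 153090000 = -0.00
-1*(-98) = 98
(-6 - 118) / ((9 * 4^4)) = -31 / 576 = -0.05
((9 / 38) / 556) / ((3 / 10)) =15 / 10564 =0.00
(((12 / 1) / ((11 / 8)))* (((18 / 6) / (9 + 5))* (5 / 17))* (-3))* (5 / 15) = -720 / 1309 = -0.55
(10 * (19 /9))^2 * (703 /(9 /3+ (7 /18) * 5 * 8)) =25378300 /1503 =16885.10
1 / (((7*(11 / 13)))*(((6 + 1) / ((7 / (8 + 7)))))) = 13 / 1155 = 0.01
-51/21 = -17/7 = -2.43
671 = 671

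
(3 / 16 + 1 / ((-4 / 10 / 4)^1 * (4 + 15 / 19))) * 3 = -8301 / 1456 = -5.70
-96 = -96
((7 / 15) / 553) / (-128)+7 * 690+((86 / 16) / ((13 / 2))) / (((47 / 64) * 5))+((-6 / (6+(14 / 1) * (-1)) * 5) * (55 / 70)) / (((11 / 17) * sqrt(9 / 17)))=85 * sqrt(17) / 56+447648268957 / 92676480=4836.48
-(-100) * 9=900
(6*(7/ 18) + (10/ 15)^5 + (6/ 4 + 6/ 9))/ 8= 0.58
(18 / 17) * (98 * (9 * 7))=111132 / 17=6537.18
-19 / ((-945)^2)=-19 / 893025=-0.00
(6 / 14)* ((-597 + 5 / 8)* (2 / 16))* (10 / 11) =-29.04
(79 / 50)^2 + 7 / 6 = 27473 / 7500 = 3.66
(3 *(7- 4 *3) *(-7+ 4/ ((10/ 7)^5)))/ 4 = 474579/ 20000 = 23.73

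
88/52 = 22/13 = 1.69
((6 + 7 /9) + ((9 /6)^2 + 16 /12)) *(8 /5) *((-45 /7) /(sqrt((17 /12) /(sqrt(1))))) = -1492 *sqrt(51) /119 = -89.54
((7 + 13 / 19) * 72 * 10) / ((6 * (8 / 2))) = 4380 / 19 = 230.53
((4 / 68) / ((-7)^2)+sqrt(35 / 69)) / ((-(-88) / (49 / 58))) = 1 / 86768+49 * sqrt(2415) / 352176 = 0.01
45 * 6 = 270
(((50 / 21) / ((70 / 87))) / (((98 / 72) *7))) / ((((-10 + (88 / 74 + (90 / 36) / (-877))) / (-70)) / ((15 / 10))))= 3.70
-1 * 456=-456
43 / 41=1.05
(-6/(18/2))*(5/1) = -10/3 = -3.33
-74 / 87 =-0.85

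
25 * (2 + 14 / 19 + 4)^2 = 409600 / 361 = 1134.63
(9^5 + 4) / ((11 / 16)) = 944848 / 11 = 85895.27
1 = 1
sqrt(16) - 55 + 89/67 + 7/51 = -169259/3417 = -49.53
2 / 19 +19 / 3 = 367 / 57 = 6.44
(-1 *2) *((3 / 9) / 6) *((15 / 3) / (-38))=5 / 342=0.01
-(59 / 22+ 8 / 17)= -1179 / 374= -3.15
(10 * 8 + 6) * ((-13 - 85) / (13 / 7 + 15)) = -29498 / 59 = -499.97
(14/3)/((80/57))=3.32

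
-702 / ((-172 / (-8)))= -1404 / 43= -32.65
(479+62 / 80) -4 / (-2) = 481.78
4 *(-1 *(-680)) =2720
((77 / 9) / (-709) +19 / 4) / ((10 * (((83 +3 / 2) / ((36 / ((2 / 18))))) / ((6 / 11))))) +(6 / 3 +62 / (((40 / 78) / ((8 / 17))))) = 59.89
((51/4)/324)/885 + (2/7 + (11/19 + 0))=43969061/50848560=0.86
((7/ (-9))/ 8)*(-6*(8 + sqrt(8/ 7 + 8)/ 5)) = 2*sqrt(7)/ 15 + 14/ 3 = 5.02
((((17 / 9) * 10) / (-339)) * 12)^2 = 462400 / 1034289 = 0.45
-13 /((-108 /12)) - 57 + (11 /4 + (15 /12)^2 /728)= -5535487 /104832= -52.80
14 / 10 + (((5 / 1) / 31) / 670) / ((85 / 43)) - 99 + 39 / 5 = -31707439 / 353090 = -89.80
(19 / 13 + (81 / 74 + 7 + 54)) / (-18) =-61141 / 17316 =-3.53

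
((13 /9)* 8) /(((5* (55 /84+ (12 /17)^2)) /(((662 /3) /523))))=557118016 /658768185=0.85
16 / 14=8 / 7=1.14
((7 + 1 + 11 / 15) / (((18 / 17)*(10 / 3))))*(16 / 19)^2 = 142528 / 81225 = 1.75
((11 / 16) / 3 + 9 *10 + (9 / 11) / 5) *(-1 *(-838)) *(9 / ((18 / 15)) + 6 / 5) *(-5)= -2899678187 / 880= -3295088.85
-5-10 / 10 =-6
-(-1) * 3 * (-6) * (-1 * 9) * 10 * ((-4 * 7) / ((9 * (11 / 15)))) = -75600 / 11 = -6872.73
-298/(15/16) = -4768/15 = -317.87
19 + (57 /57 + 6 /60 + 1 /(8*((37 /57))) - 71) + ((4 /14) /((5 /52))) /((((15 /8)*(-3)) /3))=-8126207 /155400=-52.29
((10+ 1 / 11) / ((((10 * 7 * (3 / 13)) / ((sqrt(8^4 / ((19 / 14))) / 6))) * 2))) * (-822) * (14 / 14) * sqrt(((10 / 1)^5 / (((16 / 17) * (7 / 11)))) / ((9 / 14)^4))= -295218560 * sqrt(17765) / 16929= -2324314.86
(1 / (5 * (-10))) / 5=-1 / 250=-0.00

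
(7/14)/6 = 1/12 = 0.08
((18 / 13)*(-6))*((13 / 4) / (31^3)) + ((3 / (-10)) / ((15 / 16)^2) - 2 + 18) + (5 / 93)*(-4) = 57506709 / 3723875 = 15.44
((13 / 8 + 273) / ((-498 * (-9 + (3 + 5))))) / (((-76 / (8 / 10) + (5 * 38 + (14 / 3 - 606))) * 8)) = -2197 / 16137856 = -0.00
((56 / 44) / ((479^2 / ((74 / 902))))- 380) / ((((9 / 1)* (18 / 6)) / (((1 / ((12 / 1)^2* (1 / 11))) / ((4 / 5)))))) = -1081343959655 / 804644080416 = -1.34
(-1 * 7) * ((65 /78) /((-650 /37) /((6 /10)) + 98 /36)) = 3885 /17687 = 0.22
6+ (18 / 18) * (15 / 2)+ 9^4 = 13149 / 2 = 6574.50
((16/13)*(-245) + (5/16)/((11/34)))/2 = -343855/2288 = -150.29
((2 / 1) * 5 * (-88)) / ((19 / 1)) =-880 / 19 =-46.32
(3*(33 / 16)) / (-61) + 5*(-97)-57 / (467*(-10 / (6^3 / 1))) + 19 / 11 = -480.74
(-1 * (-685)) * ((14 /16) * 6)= 14385 /4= 3596.25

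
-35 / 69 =-0.51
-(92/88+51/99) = -103/66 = -1.56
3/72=1/24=0.04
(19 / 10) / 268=19 / 2680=0.01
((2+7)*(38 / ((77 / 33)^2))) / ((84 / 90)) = 67.30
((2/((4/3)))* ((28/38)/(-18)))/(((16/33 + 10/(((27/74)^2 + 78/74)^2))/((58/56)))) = -408542343/48694250624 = -0.01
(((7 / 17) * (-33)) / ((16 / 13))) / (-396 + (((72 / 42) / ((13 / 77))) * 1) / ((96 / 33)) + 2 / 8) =39039 / 1387030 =0.03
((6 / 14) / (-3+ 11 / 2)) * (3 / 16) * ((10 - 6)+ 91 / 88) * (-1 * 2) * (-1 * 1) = 3987 / 12320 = 0.32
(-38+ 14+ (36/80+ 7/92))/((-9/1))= 5399/2070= 2.61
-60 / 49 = -1.22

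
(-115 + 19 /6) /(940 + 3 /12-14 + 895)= -1342 /21855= -0.06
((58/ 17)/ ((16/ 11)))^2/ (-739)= -101761/ 13668544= -0.01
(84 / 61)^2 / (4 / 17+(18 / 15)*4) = 149940 / 398147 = 0.38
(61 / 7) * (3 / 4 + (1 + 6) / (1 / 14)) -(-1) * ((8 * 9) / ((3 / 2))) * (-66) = -64609 / 28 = -2307.46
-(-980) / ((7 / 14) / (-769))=-1507240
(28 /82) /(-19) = -14 /779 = -0.02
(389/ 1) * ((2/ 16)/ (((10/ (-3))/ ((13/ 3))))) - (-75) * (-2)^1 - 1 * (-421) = 16623/ 80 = 207.79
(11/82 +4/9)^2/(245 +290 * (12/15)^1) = 182329/259795188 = 0.00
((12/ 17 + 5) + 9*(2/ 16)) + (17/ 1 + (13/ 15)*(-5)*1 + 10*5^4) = 2557955/ 408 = 6269.50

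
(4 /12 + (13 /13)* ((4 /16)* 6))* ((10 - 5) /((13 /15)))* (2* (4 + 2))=126.92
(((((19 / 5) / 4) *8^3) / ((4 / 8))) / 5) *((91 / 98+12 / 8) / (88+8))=2584 / 525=4.92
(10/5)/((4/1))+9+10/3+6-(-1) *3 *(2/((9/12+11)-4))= 3647/186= 19.61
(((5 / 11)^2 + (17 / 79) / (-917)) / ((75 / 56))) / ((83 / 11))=0.02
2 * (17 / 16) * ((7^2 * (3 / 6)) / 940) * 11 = 9163 / 15040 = 0.61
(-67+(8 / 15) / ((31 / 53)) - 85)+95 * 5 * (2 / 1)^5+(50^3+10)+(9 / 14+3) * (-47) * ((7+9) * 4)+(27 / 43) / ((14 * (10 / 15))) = 72278634121 / 559860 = 129101.26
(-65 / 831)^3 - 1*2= -1147987007 / 573856191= -2.00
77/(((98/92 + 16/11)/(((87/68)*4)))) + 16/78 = 44123822/281775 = 156.59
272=272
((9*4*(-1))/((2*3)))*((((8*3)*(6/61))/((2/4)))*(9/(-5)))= 15552/305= 50.99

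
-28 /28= -1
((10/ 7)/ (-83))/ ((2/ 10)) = -0.09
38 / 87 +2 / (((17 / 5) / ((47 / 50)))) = 7319 / 7395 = 0.99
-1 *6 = -6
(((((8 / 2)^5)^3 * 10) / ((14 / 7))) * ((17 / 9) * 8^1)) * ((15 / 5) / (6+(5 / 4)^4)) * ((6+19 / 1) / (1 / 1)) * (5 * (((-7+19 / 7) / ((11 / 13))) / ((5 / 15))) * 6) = -54673215691161600000 / 166397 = -328570921898601.54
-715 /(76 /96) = -17160 /19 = -903.16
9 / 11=0.82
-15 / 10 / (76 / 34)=-51 / 76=-0.67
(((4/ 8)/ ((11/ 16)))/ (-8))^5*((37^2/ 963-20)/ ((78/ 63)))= 125237/ 1344131646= 0.00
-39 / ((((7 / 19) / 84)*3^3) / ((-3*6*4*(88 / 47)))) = 2086656 / 47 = 44396.94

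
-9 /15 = -3 /5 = -0.60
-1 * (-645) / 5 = 129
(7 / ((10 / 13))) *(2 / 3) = 91 / 15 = 6.07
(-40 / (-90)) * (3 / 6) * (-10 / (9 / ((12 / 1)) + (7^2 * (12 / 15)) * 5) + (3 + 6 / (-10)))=18488 / 35415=0.52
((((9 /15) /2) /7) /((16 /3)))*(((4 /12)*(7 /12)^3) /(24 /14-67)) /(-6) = 343 /252702720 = 0.00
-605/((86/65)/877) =-34488025/86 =-401023.55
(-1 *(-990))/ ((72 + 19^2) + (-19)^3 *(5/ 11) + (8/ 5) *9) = -9075/ 24478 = -0.37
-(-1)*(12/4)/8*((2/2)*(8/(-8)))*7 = -21/8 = -2.62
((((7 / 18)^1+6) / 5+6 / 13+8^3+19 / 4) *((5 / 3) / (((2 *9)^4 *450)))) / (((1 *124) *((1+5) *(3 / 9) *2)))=242653 / 6579324610560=0.00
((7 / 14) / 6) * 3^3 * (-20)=-45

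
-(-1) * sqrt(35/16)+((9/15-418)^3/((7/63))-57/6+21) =-163621302179/250+sqrt(35)/4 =-654485207.24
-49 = -49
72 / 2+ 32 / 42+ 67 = 2179 / 21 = 103.76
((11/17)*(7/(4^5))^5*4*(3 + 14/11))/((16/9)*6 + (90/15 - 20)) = -2369787/47850746040811520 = -0.00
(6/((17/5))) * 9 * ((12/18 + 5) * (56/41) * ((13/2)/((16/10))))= 499.39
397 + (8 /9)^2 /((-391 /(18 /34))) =23749667 /59823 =397.00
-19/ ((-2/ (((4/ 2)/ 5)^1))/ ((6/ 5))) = 4.56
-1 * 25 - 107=-132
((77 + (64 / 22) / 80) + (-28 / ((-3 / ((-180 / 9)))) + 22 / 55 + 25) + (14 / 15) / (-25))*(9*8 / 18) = -463472 / 1375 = -337.07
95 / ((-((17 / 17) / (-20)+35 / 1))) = -1900 / 699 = -2.72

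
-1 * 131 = -131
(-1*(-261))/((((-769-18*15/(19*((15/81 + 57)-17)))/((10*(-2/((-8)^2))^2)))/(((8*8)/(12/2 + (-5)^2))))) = -34713/5075272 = -0.01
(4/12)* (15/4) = 5/4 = 1.25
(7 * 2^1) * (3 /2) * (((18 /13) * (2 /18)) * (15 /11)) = 630 /143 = 4.41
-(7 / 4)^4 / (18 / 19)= -45619 / 4608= -9.90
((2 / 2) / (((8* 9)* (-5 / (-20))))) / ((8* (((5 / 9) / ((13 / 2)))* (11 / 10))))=13 / 176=0.07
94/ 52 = 47/ 26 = 1.81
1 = 1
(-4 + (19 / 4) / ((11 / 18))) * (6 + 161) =13861 / 22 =630.05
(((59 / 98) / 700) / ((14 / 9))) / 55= 531 / 52822000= 0.00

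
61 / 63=0.97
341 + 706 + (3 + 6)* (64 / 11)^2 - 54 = 157017 / 121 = 1297.66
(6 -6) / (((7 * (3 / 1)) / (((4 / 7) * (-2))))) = 0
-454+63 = -391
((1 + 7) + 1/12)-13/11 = 911/132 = 6.90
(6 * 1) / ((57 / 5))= 10 / 19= 0.53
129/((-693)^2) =43/160083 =0.00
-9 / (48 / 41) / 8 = -123 / 128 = -0.96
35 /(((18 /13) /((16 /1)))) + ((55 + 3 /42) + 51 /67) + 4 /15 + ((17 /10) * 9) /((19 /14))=378392851 /801990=471.82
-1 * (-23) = 23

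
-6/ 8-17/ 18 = -1.69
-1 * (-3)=3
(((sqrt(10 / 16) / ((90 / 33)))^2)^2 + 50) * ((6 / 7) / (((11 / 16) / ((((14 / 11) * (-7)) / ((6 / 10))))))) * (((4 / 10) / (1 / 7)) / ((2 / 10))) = -5081037409 / 392040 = -12960.51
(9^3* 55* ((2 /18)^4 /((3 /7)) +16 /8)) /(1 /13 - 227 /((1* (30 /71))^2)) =-255924500 /4056843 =-63.08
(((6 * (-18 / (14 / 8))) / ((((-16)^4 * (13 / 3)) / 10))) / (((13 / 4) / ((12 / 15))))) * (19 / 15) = -513 / 757120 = -0.00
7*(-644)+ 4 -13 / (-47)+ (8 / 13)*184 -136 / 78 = -8050969 / 1833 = -4392.24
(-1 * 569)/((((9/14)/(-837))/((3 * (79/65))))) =175578606/65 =2701209.32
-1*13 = -13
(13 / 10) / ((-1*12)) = -13 / 120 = -0.11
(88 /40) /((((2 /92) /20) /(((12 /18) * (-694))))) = -2809312 /3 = -936437.33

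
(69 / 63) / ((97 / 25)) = 575 / 2037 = 0.28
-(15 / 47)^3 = -3375 / 103823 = -0.03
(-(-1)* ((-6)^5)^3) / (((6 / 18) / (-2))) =2821109907456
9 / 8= 1.12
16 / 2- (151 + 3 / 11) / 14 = -216 / 77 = -2.81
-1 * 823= -823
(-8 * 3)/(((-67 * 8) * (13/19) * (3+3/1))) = 19/1742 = 0.01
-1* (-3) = 3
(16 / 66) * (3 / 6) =4 / 33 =0.12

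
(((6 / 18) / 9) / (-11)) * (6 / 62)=-1 / 3069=-0.00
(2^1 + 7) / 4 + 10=49 / 4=12.25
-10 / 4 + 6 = 7 / 2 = 3.50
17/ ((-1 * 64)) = -17/ 64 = -0.27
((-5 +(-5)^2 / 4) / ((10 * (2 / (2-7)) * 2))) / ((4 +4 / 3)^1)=-15 / 512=-0.03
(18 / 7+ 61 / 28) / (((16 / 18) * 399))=3 / 224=0.01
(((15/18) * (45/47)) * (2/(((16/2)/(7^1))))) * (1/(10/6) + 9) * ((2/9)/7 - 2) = -1240/47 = -26.38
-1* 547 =-547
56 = 56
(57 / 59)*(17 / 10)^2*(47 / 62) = 774231 / 365800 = 2.12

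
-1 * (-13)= 13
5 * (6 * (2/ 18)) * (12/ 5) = 8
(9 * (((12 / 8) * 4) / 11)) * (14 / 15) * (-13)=-3276 / 55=-59.56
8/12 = 2/3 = 0.67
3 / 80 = 0.04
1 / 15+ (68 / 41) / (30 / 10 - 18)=-9 / 205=-0.04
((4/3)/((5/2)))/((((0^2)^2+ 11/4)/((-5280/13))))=-1024/13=-78.77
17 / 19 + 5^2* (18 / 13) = 8771 / 247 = 35.51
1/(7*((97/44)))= 44/679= 0.06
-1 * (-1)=1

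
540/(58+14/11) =1485/163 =9.11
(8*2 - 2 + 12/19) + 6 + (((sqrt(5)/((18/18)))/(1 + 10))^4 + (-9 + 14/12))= 21364069/1669074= 12.80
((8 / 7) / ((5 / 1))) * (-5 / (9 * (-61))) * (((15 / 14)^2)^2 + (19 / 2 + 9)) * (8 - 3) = 0.21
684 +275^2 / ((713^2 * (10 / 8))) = 347784896 / 508369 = 684.12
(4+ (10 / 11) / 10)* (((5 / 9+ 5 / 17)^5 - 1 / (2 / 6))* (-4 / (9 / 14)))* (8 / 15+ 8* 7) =10181147399706752 / 2766757487769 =3679.81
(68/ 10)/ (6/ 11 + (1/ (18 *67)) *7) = 451044/ 36565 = 12.34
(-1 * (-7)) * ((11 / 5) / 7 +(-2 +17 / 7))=26 / 5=5.20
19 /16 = 1.19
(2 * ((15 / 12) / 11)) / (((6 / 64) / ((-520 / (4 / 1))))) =-10400 / 33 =-315.15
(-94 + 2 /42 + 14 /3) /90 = -125 /126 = -0.99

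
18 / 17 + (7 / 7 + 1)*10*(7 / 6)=1244 / 51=24.39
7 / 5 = 1.40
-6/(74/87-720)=261/31283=0.01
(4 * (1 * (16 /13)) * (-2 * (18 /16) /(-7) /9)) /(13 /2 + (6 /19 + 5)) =608 /40859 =0.01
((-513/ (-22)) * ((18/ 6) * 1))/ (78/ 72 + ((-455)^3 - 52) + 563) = -9234/ 12433853905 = -0.00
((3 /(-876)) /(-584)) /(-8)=-0.00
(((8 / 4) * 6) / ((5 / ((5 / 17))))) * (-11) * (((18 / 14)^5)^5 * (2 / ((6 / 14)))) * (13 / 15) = -273758432639826453851054952 / 16284404667348145224085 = -16811.08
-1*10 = -10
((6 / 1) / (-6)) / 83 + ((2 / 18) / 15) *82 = 6671 / 11205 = 0.60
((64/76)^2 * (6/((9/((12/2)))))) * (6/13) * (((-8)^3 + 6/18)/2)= -1571840/4693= -334.93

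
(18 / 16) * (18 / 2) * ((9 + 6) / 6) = 405 / 16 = 25.31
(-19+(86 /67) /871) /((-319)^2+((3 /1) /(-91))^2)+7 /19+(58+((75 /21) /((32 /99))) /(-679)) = 318941197056121635207 /5465817901532648800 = 58.35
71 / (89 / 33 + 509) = 2343 / 16886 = 0.14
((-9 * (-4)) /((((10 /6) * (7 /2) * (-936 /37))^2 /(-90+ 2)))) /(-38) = 15059 /3933475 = 0.00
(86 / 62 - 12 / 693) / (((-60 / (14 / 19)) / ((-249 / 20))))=814147 / 3887400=0.21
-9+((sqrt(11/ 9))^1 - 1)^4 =67/ 81 - 80 * sqrt(11)/ 27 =-9.00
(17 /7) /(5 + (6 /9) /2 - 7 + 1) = -51 /14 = -3.64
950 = 950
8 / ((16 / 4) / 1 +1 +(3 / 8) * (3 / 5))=320 / 209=1.53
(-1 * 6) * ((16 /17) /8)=-12 /17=-0.71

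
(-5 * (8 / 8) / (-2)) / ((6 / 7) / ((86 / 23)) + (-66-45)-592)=-1505 / 423068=-0.00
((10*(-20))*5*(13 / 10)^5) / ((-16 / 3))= 1113879 / 1600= 696.17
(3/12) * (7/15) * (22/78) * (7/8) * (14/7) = 539/9360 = 0.06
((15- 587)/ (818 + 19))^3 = -187149248/ 586376253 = -0.32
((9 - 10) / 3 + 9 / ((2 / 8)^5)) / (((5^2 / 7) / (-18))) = -1161174 / 25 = -46446.96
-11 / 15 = -0.73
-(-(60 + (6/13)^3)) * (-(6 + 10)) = -2112576/2197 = -961.57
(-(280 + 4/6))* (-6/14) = 842/7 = 120.29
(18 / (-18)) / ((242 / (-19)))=19 / 242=0.08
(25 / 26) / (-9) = -25 / 234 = -0.11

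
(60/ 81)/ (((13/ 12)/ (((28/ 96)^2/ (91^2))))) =5/ 711828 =0.00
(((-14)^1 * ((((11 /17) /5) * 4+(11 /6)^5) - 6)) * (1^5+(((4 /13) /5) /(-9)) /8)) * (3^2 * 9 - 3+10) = -18746.02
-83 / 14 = -5.93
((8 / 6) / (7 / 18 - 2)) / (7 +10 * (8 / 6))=-72 / 1769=-0.04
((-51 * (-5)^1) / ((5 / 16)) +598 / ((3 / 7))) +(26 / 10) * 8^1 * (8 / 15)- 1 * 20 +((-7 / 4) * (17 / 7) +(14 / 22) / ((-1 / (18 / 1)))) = 2186.72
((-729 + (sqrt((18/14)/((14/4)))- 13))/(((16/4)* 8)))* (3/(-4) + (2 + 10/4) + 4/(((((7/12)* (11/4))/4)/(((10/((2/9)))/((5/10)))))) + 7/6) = -44201099/2112 + 833983* sqrt(2)/68992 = -20911.46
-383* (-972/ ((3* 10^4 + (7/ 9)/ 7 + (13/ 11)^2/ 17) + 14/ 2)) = 6891945588/ 555523169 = 12.41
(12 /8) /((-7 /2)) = -3 /7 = -0.43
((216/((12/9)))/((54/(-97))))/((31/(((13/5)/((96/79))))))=-99619/4960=-20.08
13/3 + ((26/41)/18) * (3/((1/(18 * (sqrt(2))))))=78 * sqrt(2)/41 + 13/3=7.02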